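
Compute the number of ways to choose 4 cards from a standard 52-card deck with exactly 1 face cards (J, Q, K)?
118,560

Solution: 12 face cards and 40 non-face cards: C(12,1) × C(40,3) = 12 × 9,880 = 118,560.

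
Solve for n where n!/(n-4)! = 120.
n!/(n-4)! = n×(n-1)×(n-2)×(n-3), a product of 4 consecutive integers ≈ (n−1.5)^4. 120^(1/4) + 1.5 ≈ 4.8; check n = 5: 5×4×3×2 = 120 ✓. So n = 5.

Answer: 5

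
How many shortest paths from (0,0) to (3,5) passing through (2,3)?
30

Working:
To (2,3): C(5,2)=10. From there: C(3,1)=3. Total: 30.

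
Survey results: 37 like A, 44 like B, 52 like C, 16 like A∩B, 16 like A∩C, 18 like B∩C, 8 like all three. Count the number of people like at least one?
91

|A∪B∪C| = 37+44+52-16-16-18+8 = 91.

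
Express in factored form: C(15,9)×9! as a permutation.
P(15,9)

Working:
C(15,9)×9! = [15!/(9!(6)!)]×9! = 15!/(6)! = P(15,9) = 1,816,214,400.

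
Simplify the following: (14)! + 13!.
93,405,312,000
(14)! + 13! = (14)·13! + 13! = (14+1)·13! = 15·13! = 93,405,312,000.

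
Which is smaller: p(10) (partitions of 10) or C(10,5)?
p(10)

Reasoning: Pentagonal recurrence p(n) = p(n−1) + p(n−2) − p(n−5) − p(n−7) + …: p(10) = p(9) + p(8) − p(5) − p(3) = 30 + 22 − 7 − 3 = 42; C(10,5) = 252.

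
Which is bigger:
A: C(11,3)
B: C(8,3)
A=C(11,3)=165, B=C(8,3)=56.
Final answer: A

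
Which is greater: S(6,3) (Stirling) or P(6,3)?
P(6,3)

Explanation: S(6,3) = 3·S(5,3) + S(5,2) = 3·25 + 15 = 90; P(6,3) = 120.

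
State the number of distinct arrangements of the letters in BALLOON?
1,260

Word has 7 letters (B=1, A=1, L=2, O=2, N=1). Arrangements: 7!/Π(k!) = 1,260.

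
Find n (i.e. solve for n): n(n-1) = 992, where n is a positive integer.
n² − n − 992 = 0, so n = (1 ± √(1 + 4·992))/2 = (1 ± √3,969)/2 = (1 ± 63)/2, i.e. n = 32 or n = -31. Taking the positive root, n = 32 (check: 32×31 = 992).
Final answer: 32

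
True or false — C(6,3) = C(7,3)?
False

Reasoning: LHS = C(6,3) = 20; RHS = C(7,3) = 35. 20 ≠ 35, so the statement does not hold.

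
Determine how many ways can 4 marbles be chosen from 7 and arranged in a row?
840
P(7,4) = 7!/(7-4)! = 840.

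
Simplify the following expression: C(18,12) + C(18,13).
27,132

Solution: By Pascal's identity: C(19,13) = 27,132.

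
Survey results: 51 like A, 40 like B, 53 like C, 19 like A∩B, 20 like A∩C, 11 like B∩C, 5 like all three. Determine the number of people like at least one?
99

Explanation: |A∪B∪C| = 51+40+53-19-20-11+5 = 99.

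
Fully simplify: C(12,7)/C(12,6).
6/7

Working:
C(n,k+1)/C(n,k) = (n−k)/(k+1). Here (12−6)/(6+1) = 6/7 = 6/7.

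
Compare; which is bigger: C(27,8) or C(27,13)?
C(27,13)

Solution: C(27,8)=2,220,075, C(27,13)=20,058,300.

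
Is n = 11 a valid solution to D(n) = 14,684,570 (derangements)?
Yes

Reasoning: D(11) = (11-1)·[D(10) + D(9)] = 10·[1,334,961 + 133,496] = 14,684,570, which equals 14,684,570.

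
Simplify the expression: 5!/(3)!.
20
This equals 5×4 = 20.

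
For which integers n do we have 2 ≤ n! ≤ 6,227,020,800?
2, 3, 4, 5, 6, 7, 8, 9, 10, 11, 12, 13

Reasoning: n! is strictly increasing; 2! = 2 and 13! = 6,227,020,800, so valid n = 2, 3, 4, 5, 6, 7, 8, 9, 10, 11, 12, 13.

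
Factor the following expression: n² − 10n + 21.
(n − 3)(n − 7)

Seek roots whose sum is 10 and product is 21: (3, 7). So n² − 10n + 21 = (n − 3)(n − 7).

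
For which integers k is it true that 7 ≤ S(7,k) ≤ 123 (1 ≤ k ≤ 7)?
S(7,1)=1; S(7,2)=63; S(7,3)=301; S(7,4)=350; S(7,5)=140; S(7,6)=21; S(7,7)=1. So valid k = 2, 6.
Final answer: 2, 6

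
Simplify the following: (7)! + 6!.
5,760

(7)! + 6! = (7)·6! + 6! = (7+1)·6! = 8·6! = 5,760.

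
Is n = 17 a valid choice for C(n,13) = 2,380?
Yes

Solution: C(17,13) = 17·16·15·14·13·12·11·10·9·8·7·6·5/13! = 14,820,309,504,000/6,227,020,800 = 2,380, which equals 2,380.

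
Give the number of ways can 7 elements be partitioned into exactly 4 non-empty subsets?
350

Explanation: This equals S(7,4), the Stirling number of the 2nd kind.
Using the Stirling recurrence: S(n,k) = k·S(n-1,k) + S(n-1,k-1)
S(7,4) = 4·S(6,4) + S(6,3)
         = 4·65 + 90
         = 260 + 90
         = 350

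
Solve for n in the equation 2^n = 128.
2^7 = 128, so n = 7.
Final answer: 7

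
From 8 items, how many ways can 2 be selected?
28
C(8,2) = 8! / (2! × (8-2)!)
         = 8! / (2! × 6!)
         = 28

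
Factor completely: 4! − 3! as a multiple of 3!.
3 × 3! = 18
4! − 3! = 4·3! − 3! = (4 − 1)·3! = 3 × 3! = 18.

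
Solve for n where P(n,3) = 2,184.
14

Reasoning: P(n,3) = n(n−1)(n−2) is increasing in n; n(n−1)(n−2) ≈ (n−1)^3 = 2,184 gives n ≈ 14.0. Check: P(12,3) = 1,320, P(13,3) = 1,716, P(14,3) = 2,184 ✓. So n = 14.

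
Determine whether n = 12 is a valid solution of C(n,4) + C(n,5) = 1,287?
C(12,4) + C(12,5) = 495 + 792 = 1,287, which equals 1,287.

Answer: Yes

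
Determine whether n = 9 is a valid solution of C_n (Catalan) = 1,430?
No

Working:
C_9 = C(18,9)/(9+1) = 48,620/10 = 4,862, which does not equal 1,430.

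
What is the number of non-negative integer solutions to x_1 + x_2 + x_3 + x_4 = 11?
364

Solution: C(11+4-1, 4-1) = 364.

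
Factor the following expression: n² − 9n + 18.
(n − 3)(n − 6)

Reasoning: Seek roots whose sum is 9 and product is 18: (3, 6). So n² − 9n + 18 = (n − 3)(n − 6).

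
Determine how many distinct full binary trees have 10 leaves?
4,862

Using the Catalan number formula: C_n = C(2n, n) / (n+1)
C_9 = C(18, 9) / (9+1)
     = 48620 / 10
     = 4,862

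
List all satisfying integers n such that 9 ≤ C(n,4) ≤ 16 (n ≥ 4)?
6

C(5,4)=5; C(6,4)=15; C(7,4)=35. So valid n = 6.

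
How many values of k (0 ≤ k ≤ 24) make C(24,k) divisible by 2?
21

Checking C(24,k) mod 2 for k = 0..24: divisible at k = 1, 2, 3, 4, 5, 6, 7, 9, 10, 11, 12, 13, 14, 15, 17, 18, 19, 20, 21, 22, 23. That's 21 values.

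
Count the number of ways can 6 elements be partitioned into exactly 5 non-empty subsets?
15

Reasoning: This equals S(6,5), the Stirling number of the 2nd kind.
Using the Stirling recurrence: S(n,k) = k·S(n-1,k) + S(n-1,k-1)
S(6,5) = 5·S(5,5) + S(5,4)
         = 5·1 + 10
         = 5 + 10
         = 15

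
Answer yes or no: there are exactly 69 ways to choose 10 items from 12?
No

Solution: C(12,10) = 66 ≠ 69.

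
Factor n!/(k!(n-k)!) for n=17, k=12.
C(17,12) = 6,188

Reasoning: This is the binomial coefficient C(17,12) = 6,188.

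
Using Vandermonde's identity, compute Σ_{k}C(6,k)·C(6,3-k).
220
= C(6+6,3) = C(12,3) = 220.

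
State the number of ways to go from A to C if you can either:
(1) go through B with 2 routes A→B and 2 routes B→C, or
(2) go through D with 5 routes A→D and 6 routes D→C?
34
Route via B: 2×2=4. Route via D: 5×6=30. Total: 34.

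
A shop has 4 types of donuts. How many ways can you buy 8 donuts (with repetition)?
165

Working:
Stars and bars: C(8+4-1, 8) = C(11, 8) = 165.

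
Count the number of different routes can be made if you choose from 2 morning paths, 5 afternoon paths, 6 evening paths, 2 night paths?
By the multiplication principle: 2 × 5 × 6 × 2 = 120.
Final answer: 120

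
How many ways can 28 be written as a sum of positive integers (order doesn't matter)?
3,718

Working:
Pentagonal recurrence p(n) = p(n−1) + p(n−2) − p(n−5) − p(n−7) + …: p(28) = p(27) + p(26) − p(23) − p(21) + p(16) + p(13) − p(6) − p(2) = 3,010 + 2,436 − 1,255 − 792 + 231 + 101 − 11 − 2 = 3,718.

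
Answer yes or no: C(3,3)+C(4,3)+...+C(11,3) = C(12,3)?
No

Working:
Hockey stick identity gives Σ = C(12,4) = 495; RHS C(12,3) = 220.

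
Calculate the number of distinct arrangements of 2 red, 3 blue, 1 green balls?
Multinomial: 6!/(2! × 3! × 1!) = 60.
Final answer: 60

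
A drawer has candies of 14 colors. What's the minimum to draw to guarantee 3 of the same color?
Worst case: 2 of each = 28. One more: 29.

Answer: 29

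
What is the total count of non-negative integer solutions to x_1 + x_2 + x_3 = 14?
120

Solution: C(14+3-1, 3-1) = 120.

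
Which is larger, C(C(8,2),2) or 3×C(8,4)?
C(C(8,2),2)=378, 3×C(8,4)=210.
Final answer: C(C(8,2),2)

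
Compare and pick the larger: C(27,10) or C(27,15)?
C(27,10)=8,436,285, C(27,15)=17,383,860.

Answer: C(27,15)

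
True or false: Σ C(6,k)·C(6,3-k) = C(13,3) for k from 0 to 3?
False

Explanation: Vandermonde's identity gives C(12,3) = 220; RHS C(13,3) = 286.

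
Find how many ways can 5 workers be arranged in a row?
120

Working:
Arrangements of 5 distinct objects: 5! = 120.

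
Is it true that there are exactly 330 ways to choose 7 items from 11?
True

Reasoning: C(11,7) = 330.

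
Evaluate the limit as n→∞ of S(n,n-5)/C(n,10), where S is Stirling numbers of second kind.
The leading term of S(n,n-5) as a polynomial in n is (9)!!·C(n,10), so the ratio → (9)!! = 945.
Final answer: 945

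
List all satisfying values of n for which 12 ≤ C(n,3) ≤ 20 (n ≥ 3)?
6

Explanation: C(5,3)=10; C(6,3)=20; C(7,3)=35. So valid n = 6.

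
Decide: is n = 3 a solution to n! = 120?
No

3! = 3·2! = 3·2 = 6, which does not equal 120.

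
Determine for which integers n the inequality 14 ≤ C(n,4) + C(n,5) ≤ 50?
6

Working:
C(5,4)+C(5,5)=6; C(6,4)+C(6,5)=21; C(7,4)+C(7,5)=56. So valid n = 6.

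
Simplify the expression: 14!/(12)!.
This equals 14×13 = 182.

Answer: 182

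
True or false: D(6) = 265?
Derangements of 6 elements: D(6) = (6-1)·[D(5) + D(4)] = 5·[44 + 9] = 265.

Answer: True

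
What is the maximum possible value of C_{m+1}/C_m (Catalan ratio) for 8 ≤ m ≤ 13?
18/5

C_{m+1}/C_m = 2(2m+1)/(m+2), which increases with m. Maximum at m = 13: 2·27/15 = 18/5.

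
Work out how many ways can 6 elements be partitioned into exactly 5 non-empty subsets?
15

Working:
This equals S(6,5), the Stirling number of the 2nd kind.
Using the Stirling recurrence: S(n,k) = k·S(n-1,k) + S(n-1,k-1)
S(6,5) = 5·S(5,5) + S(5,4)
         = 5·1 + 10
         = 5 + 10
         = 15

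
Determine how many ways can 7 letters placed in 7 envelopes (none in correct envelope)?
1,854

Explanation: Using D(n) = (n-1)[D(n-1) + D(n-2)]:
D(7) = (7-1) × [D(6) + D(5)]
      = 6 × [265 + 44]
      = 6 × 309
      = 1,854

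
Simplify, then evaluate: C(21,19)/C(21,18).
3/19

Working:
C(n,k+1)/C(n,k) = (n−k)/(k+1). Here (21−18)/(18+1) = 3/19 = 3/19.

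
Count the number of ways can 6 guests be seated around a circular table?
Circular arrangements: (6-1)! = 120.

Answer: 120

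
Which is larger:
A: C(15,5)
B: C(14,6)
Equal

Reasoning: A=C(15,5)=3,003, B=C(14,6)=3,003.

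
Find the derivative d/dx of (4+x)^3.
3(4+x)^2

Using the power rule: d/dx (4+x)^3 = 3(4+x)^{2}.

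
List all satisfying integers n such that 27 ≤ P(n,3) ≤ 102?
P(4,3)=24; P(5,3)=60; P(6,3)=120. So valid n = 5.

Answer: 5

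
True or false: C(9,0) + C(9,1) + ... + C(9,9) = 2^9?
True
Binomial theorem with x = y = 1: Σ C(9,i) = (1+1)^9 = 2^9 = 512. The statement holds.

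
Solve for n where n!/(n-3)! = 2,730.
15

Solution: n!/(n-3)! = n×(n-1)×(n-2), a product of 3 consecutive integers ≈ (n−1)^3. 2,730^(1/3) + 1 ≈ 15.0; check n = 15: 15×14×13 = 2,730 ✓. So n = 15.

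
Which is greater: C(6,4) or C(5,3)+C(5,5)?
C(6,4)=15; C(5,3)+C(5,5)=10+1=11.
Final answer: C(6,4)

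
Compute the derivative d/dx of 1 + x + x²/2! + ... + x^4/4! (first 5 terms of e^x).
1 + x + x²/2! + ... + x^3/3!

Explanation: Differentiating term by term gives the first 4 terms of e^x.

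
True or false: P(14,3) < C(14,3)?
P(14,3) = 2,184 and C(14,3) = 364; P(n,r) = r! × C(n,r) so P > C whenever r ≥ 2.

Answer: False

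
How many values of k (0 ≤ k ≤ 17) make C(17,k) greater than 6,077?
8
Row 17 is unimodal and symmetric about k=17/2. C(17,4)=2,380 ≤ 6,077; C(17,5)=6,188 > 6,077; by symmetry C(17,k) > 6,077 for k = 5..12. That's 12 - 5 + 1 = 8 values.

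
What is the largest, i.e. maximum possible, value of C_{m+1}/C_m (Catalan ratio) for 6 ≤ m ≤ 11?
46/13

Reasoning: C_{m+1}/C_m = 2(2m+1)/(m+2), which increases with m. Maximum at m = 11: 2·23/13 = 46/13.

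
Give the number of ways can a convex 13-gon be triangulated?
58,786

Explanation: Using the Catalan number formula: C_n = C(2n, n) / (n+1)
C_11 = C(22, 11) / (11+1)
     = 705432 / 12
     = 58,786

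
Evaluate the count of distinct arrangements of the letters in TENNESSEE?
3,780

Explanation: Word has 9 letters (T=1, E=4, N=2, S=2). Arrangements: 9!/Π(k!) = 3,780.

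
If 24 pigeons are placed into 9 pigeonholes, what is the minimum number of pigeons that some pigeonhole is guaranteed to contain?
3

Explanation: Pigeonhole: ⌈24/9⌉ = 3.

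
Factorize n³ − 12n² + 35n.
n(n − 5)(n − 7)

Explanation: n³ − 12n² + 35n = n(n² − 12n + 35) = n(n − 5)(n − 7).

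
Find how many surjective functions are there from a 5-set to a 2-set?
30

Explanation: Onto functions = 2! × S(5,2)
First compute S(5,2) via recurrence:
Using the Stirling recurrence: S(n,k) = k·S(n-1,k) + S(n-1,k-1)
S(5,2) = 2·S(4,2) + S(4,1)
         = 2·7 + 1
         = 14 + 1
         = 15
Then: 2 × 15 = 30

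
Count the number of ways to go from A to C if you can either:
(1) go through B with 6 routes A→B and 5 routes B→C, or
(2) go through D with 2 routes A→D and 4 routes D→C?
38

Working:
Route via B: 6×5=30. Route via D: 2×4=8. Total: 38.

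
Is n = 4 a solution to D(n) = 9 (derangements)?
Yes

D(4) = (4-1)·[D(3) + D(2)] = 3·[2 + 1] = 9, which equals 9.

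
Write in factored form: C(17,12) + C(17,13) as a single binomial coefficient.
C(18,13)

Explanation: By Pascal's identity: C(17,12) + C(17,13) = C(18,13) = 8,568.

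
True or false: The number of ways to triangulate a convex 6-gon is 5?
Triangulations of a convex 6-gon are counted by the Catalan number C_4: C_4 = C(8,4)/(4+1) = 70/5 = 14.

Answer: False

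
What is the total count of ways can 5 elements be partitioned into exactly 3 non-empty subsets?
25

Working:
This equals S(5,3), the Stirling number of the 2nd kind.
Using the Stirling recurrence: S(n,k) = k·S(n-1,k) + S(n-1,k-1)
S(5,3) = 3·S(4,3) + S(4,2)
         = 3·6 + 7
         = 18 + 7
         = 25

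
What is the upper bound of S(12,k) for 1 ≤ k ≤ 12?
1,379,400
Row S(12,k) for k = 1..12 (via S(n,k) = k·S(n−1,k) + S(n−1,k−1)): 1, 2,047, 86,526, 611,501, 1,379,400, 1,323,652, 627,396, 159,027, 22,275, 1,705, 66, 1. The row is unimodal; maximum at k = 5: 1,379,400.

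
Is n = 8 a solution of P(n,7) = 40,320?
Yes

Working:
P(8,7) = 8·7·6·5·4·3·2 = 40,320, which equals 40,320.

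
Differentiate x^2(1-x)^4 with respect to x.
2x^1(1-x)^4 - 4x^2(1-x)^3

Explanation: Product rule: 2x^{1}(1-x)^{4} + x^2·(-4)(1-x)^{3}.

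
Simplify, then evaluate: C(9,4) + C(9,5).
252

Explanation: By Pascal's identity: C(10,5) = 252.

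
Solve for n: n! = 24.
4

Reasoning: n! is strictly increasing. 2! = 2, 3! = 6, 4! = 24 ✓. So n = 4.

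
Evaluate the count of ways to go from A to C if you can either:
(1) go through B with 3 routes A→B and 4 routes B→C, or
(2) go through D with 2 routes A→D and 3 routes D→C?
18

Route via B: 3×4=12. Route via D: 2×3=6. Total: 18.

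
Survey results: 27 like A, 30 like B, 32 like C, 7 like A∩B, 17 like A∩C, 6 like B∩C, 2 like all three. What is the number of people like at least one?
61

Explanation: |A∪B∪C| = 27+30+32-7-17-6+2 = 61.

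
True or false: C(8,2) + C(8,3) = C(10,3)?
Pascal's identity gives C(9,3) = 84, whereas C(10,3) = 120.
Final answer: False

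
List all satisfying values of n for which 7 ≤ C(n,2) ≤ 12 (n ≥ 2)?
5

Solution: C(4,2)=6; C(5,2)=10; C(6,2)=15. So valid n = 5.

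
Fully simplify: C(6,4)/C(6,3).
3/4

Explanation: C(n,k+1)/C(n,k) = (n−k)/(k+1). Here (6−3)/(3+1) = 3/4 = 3/4.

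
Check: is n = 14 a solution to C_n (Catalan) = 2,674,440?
C_14 = C(28,14)/(14+1) = 40,116,600/15 = 2,674,440, which equals 2,674,440.

Answer: Yes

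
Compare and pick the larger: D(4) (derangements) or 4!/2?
4!/2

Explanation: D(4) = (4-1)·[D(3) + D(2)] = 3·[2 + 1] = 9; 4!/2 = 24/2 = 12.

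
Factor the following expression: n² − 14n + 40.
(n − 4)(n − 10)
Seek roots whose sum is 14 and product is 40: (4, 10). So n² − 14n + 40 = (n − 4)(n − 10).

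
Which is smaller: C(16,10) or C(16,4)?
C(16,4)

Solution: C(16,10)=8,008, C(16,4)=1,820.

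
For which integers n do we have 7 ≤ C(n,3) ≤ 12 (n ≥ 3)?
5

Solution: C(4,3)=4; C(5,3)=10; C(6,3)=20. So valid n = 5.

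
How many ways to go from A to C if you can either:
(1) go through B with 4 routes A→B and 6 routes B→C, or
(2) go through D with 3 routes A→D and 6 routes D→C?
42
Route via B: 4×6=24. Route via D: 3×6=18. Total: 42.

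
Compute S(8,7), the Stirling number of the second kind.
28

Using the Stirling recurrence: S(n,k) = k·S(n-1,k) + S(n-1,k-1)
S(8,7) = 7·S(7,7) + S(7,6)
         = 7·1 + 21
         = 7 + 21
         = 28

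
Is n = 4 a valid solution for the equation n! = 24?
Yes
4! = 4·3! = 4·6 = 24, which equals 24.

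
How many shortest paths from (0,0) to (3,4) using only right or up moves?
35
Choose 3 rights from 7 moves: C(7,3) = 35.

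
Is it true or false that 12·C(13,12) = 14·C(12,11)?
Absorption identity k·C(n,k) = n·C(n-1,k-1). LHS = 12·13 = 156; RHS = 14·12 = 168.

Answer: False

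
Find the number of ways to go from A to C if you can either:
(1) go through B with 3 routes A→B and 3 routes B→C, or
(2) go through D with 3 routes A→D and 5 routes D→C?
24

Reasoning: Route via B: 3×3=9. Route via D: 3×5=15. Total: 24.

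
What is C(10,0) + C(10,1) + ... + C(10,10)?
1,024

Sum of binomial coefficients = 2^10 = 1,024.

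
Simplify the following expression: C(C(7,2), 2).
C(7,2) = 21, then C(21, 2) = 210.

Answer: 210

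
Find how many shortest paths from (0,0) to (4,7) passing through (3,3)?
100
To (3,3): C(6,3)=20. From there: C(5,1)=5. Total: 100.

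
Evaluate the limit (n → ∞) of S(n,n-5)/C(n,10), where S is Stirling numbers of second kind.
945
The leading term of S(n,n-5) as a polynomial in n is (9)!!·C(n,10), so the ratio → (9)!! = 945.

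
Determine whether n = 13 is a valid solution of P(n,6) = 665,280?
No
P(13,6) = 13·12·11·10·9·8 = 1,235,520, which does not equal 665,280.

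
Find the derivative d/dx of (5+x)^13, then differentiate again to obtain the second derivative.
156(5+x)^11

First derivative: 13(5+x)^{12}. Second derivative: 13·12·(5+x)^{11} = 156(5+x)^{11}.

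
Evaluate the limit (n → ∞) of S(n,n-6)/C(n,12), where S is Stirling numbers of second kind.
10395

Reasoning: The leading term of S(n,n-6) as a polynomial in n is (11)!!·C(n,12), so the ratio → (11)!! = 10395.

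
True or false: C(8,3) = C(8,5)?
True
C(8,3) = C(8,8-3) by the symmetry property; both equal 56.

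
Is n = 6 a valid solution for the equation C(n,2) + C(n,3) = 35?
Yes

Working:
C(6,2) + C(6,3) = 15 + 20 = 35, which equals 35.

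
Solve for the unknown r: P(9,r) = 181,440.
7

Explanation: P(9,r) = 9·8·…·(9−r+1), a product of r factors. Multiplying down from 9: 9 = 9; 9·8 = 72; 9·8·7 = 504; 9·8·7·6 = 3,024; 9·8·7·6·5 = 15,120; 9·8·7·6·5·4 = 60,480; 9·8·7·6·5·4·3 = 181,440 ✓ (7 factors). So r = 7.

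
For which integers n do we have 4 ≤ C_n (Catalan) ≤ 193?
C_2=2; C_3=5; C_4=14; C_5=42; C_6=132; C_7=429. So valid n = 3, 4, 5, 6.
Final answer: 3, 4, 5, 6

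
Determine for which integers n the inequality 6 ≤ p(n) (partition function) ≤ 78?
5, 6, 7, 8, 9, 10, 11, 12

Reasoning: Tabulating p(n) via p(n) = p(n−1) + p(n−2) − p(n−5) − p(n−7) + …: p(4)=5; p(5)=7; p(6)=11; p(7)=15; p(8)=22; p(9)=30; p(10)=42; p(11)=56; p(12)=77; p(13)=101. So valid n = 5, 6, 7, 8, 9, 10, 11, 12.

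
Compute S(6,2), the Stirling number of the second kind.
31

Working:
Using the Stirling recurrence: S(n,k) = k·S(n-1,k) + S(n-1,k-1)
S(6,2) = 2·S(5,2) + S(5,1)
         = 2·15 + 1
         = 30 + 1
         = 31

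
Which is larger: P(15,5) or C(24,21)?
P(15,5)=360,360, C(24,21)=2,024.

Answer: P(15,5)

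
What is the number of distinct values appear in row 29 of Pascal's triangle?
15

Explanation: Row 29 has entries C(29,0)..C(29,29); by symmetry C(29,k)=C(29,29-k), giving 15 distinct values.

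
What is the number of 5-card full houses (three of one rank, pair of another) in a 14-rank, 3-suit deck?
Triple rank: 14. Triple suits: C(3,3)=1. Pair rank: 13. Pair suits: C(3,2)=3. Total: 546.
Final answer: 546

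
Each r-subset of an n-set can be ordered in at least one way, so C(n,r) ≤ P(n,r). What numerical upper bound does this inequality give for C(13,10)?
P(13,10) = 13·12·11·10·9·8·7·6·5·4 = 1,037,836,800, so C(13,10) ≤ 1,037,836,800. (The bound is loose by a factor of 10! = 3,628,800: C(13,10) = 1,037,836,800/3,628,800 = 286.)

Answer: 1,037,836,800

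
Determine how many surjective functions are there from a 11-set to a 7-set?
322,494,480

Reasoning: Onto functions = 7! × S(11,7)
First compute S(11,7) via recurrence:
Using the Stirling recurrence: S(n,k) = k·S(n-1,k) + S(n-1,k-1)
S(11,7) = 7·S(10,7) + S(10,6)
         = 7·5880 + 22827
         = 41160 + 22827
         = 63,987
Then: 5040 × 63987 = 322,494,480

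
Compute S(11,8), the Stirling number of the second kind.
11,880

Reasoning: Using the Stirling recurrence: S(n,k) = k·S(n-1,k) + S(n-1,k-1)
S(11,8) = 8·S(10,8) + S(10,7)
         = 8·750 + 5880
         = 6000 + 5880
         = 11,880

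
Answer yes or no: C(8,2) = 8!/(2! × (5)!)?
No

Solution: The correct denominator is 2!×6!, giving C(8,2) = 28; the stated RHS is 8!/(2!×5!) = 168 ≠ 28, so the statement does not hold.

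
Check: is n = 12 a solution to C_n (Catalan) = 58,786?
C_12 = C(24,12)/(12+1) = 2,704,156/13 = 208,012, which does not equal 58,786.

Answer: No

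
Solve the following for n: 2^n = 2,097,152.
2,097,152 = 1,024 × 1,024 × 2 = 2^10 × 2^10 × 2^1 = 2^21, so n = 21.

Answer: 21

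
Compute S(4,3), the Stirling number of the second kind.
6

Reasoning: Using the Stirling recurrence: S(n,k) = k·S(n-1,k) + S(n-1,k-1)
S(4,3) = 3·S(3,3) + S(3,2)
         = 3·1 + 3
         = 3 + 3
         = 6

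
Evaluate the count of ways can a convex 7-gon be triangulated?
Using the Catalan number formula: C_n = C(2n, n) / (n+1)
C_5 = C(10, 5) / (5+1)
     = 252 / 6
     = 42

Answer: 42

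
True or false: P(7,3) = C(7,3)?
False

Reasoning: P(7,3) = 210 and C(7,3) = 35; P(n,r) = r! × C(n,r) so P > C whenever r ≥ 2.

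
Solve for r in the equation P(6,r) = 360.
4

P(6,r) = 6·5·…·(6−r+1), a product of r factors. Multiplying down from 6: 6 = 6; 6·5 = 30; 6·5·4 = 120; 6·5·4·3 = 360 ✓ (4 factors). So r = 4.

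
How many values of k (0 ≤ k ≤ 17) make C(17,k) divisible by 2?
14

Solution: Checking C(17,k) mod 2 for k = 0..17: divisible at k = 2, 3, 4, 5, 6, 7, 8, 9, 10, 11, 12, 13, 14, 15. That's 14 values.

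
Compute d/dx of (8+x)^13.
13(8+x)^12

Reasoning: Using the power rule: d/dx (8+x)^13 = 13(8+x)^{12}.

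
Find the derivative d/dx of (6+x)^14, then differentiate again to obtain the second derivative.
First derivative: 14(6+x)^{13}. Second derivative: 14·13·(6+x)^{12} = 182(6+x)^{12}.

Answer: 182(6+x)^12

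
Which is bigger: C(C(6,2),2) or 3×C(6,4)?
C(C(6,2),2)

Solution: C(C(6,2),2)=105, 3×C(6,4)=45.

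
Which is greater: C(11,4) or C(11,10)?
C(11,4)

Working:
C(11,4)=330, C(11,10)=11.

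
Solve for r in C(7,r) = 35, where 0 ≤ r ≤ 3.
C(7,r) is increasing for 0 ≤ r ≤ 3. Stepping up (C(7,r+1) = C(7,r)·(7−r)/(r+1)): C(7,1) = 7, C(7,2) = 21, C(7,3) = 35 ✓. So r = 3.

Answer: 3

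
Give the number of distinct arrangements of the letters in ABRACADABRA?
83,160

Explanation: Word has 11 letters (A=5, B=2, R=2, C=1, D=1). Arrangements: 11!/Π(k!) = 83,160.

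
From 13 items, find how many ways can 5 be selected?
1,287

Solution: C(13,5) = 13! / (5! × (13-5)!)
         = 13! / (5! × 8!)
         = 1,287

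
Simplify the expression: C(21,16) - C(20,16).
C(21,16) - C(20,16) = C(20,15) = 15,504.

Answer: 15,504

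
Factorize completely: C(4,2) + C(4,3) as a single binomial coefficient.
By Pascal's identity: C(4,2) + C(4,3) = C(5,3) = 10.
Final answer: C(5,3)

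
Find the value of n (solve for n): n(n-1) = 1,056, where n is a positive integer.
33

Reasoning: n² − n − 1,056 = 0, so n = (1 ± √(1 + 4·1,056))/2 = (1 ± √4,225)/2 = (1 ± 65)/2, i.e. n = 33 or n = -32. Taking the positive root, n = 33 (check: 33×32 = 1,056).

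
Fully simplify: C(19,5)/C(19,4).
C(n,k+1)/C(n,k) = (n−k)/(k+1). Here (19−4)/(4+1) = 15/5 = 3.

Answer: 3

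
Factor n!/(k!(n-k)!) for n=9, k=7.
C(9,7) = 36

Reasoning: This is the binomial coefficient C(9,7) = 36.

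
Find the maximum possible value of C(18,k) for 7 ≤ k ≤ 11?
48,620

Reasoning: C(18,k) is maximised at the centre of the row: C(18,9) = 48,620.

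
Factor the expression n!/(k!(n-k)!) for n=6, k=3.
C(6,3) = 20

Explanation: This is the binomial coefficient C(6,3) = 20.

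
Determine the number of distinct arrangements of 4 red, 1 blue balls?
5

Reasoning: Multinomial: 5!/(4! × 1!) = 5.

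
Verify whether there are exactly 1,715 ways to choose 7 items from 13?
False

Explanation: C(13,7) = 1,716 ≠ 1715.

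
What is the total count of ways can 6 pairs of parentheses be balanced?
Using the Catalan number formula: C_n = C(2n, n) / (n+1)
C_6 = C(12, 6) / (6+1)
     = 924 / 7
     = 132
Final answer: 132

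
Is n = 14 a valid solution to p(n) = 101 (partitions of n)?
Pentagonal recurrence p(n) = p(n−1) + p(n−2) − p(n−5) − p(n−7) + …: p(14) = p(13) + p(12) − p(9) − p(7) + p(2) = 101 + 77 − 30 − 15 + 2 = 135, which does not equal 101.

Answer: No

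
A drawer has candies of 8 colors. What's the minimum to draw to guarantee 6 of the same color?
41

Worst case: 5 of each = 40. One more: 41.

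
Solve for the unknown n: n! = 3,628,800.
10

Working:
n! is strictly increasing. 8! = 40,320, 9! = 362,880, 10! = 3,628,800 ✓. So n = 10.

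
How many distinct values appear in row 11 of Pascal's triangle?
6

Explanation: Row 11 has entries C(11,0)..C(11,11); by symmetry C(11,k)=C(11,11-k), giving 6 distinct values.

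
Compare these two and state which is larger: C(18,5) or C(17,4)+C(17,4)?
C(18,5)=8,568; C(17,4)+C(17,4)=2,380+2,380=4,760.

Answer: C(18,5)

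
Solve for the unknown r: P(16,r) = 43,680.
4
P(16,r) = 16·15·…·(16−r+1), a product of r factors. Multiplying down from 16: 16 = 16; 16·15 = 240; 16·15·14 = 3,360; 16·15·14·13 = 43,680 ✓ (4 factors). So r = 4.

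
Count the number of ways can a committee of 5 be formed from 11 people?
C(11,5) = 11! / (5! × (11-5)!)
         = 11! / (5! × 6!)
         = 462
Final answer: 462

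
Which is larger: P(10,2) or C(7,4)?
P(10,2)

Explanation: P(10,2)=90, C(7,4)=35.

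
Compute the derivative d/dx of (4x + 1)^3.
12(4x + 1)^2

Reasoning: Chain rule: 3(4x+1)^{2} × 4 = 12(4x+1)^{2}.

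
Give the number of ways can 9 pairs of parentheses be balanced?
4,862

Solution: Using the Catalan number formula: C_n = C(2n, n) / (n+1)
C_9 = C(18, 9) / (9+1)
     = 48620 / 10
     = 4,862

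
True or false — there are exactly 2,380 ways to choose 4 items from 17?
True

Explanation: C(17,4) = 2,380.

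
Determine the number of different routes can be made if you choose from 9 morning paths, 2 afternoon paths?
18
By the multiplication principle: 9 × 2 = 18.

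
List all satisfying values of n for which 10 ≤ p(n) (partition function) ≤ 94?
6, 7, 8, 9, 10, 11, 12

Tabulating p(n) via p(n) = p(n−1) + p(n−2) − p(n−5) − p(n−7) + …: p(5)=7; p(6)=11; p(7)=15; p(8)=22; p(9)=30; p(10)=42; p(11)=56; p(12)=77; p(13)=101. So valid n = 6, 7, 8, 9, 10, 11, 12.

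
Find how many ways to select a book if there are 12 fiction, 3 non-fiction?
15

Working:
By the addition principle: 12 + 3 = 15.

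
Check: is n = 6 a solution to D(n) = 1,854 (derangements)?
No

Working:
D(6) = (6-1)·[D(5) + D(4)] = 5·[44 + 9] = 265, which does not equal 1,854.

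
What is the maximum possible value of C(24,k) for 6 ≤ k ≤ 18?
C(24,k) is maximised at the centre of the row: C(24,12) = 2,704,156.
Final answer: 2,704,156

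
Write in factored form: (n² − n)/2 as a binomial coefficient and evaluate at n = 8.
(n² − n)/2 = n(n−1)/2 = C(n,2). At n = 8: C(8,2) = 28.
Final answer: C(n,2); C(8,2) = 28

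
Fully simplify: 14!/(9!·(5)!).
This is C(14,9) = 2,002.

Answer: 2,002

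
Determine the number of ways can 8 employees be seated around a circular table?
Circular arrangements: (8-1)! = 5,040.
Final answer: 5,040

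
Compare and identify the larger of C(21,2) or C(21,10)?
C(21,10)

C(21,2)=210, C(21,10)=352,716.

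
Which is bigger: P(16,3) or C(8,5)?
P(16,3)=3,360, C(8,5)=56.

Answer: P(16,3)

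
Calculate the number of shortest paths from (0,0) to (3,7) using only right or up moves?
120

Working:
Choose 3 rights from 10 moves: C(10,3) = 120.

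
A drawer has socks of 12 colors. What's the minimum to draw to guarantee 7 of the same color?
Worst case: 6 of each = 72. One more: 73.

Answer: 73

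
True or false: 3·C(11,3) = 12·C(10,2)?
False

Solution: Absorption identity k·C(n,k) = n·C(n-1,k-1). LHS = 3·165 = 495; RHS = 12·45 = 540.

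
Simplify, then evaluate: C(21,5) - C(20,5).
4,845

Reasoning: C(21,5) - C(20,5) = C(20,4) = 4,845.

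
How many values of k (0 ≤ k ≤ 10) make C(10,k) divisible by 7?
Checking C(10,k) mod 7 for k = 0..10: divisible at k = 4, 5, 6. That's 3 values.

Answer: 3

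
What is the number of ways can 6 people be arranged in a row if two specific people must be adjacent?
Treat pair as unit: (6-1)! arrangements × 2 internal orders = 240.
Final answer: 240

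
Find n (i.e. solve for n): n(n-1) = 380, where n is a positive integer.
20

Explanation: n² − n − 380 = 0, so n = (1 ± √(1 + 4·380))/2 = (1 ± √1,521)/2 = (1 ± 39)/2, i.e. n = 20 or n = -19. Taking the positive root, n = 20 (check: 20×19 = 380).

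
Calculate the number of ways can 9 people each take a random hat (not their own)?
133,496

Using D(n) = (n-1)[D(n-1) + D(n-2)]:
D(9) = (9-1) × [D(8) + D(7)]
      = 8 × [14833 + 1854]
      = 8 × 16687
      = 133,496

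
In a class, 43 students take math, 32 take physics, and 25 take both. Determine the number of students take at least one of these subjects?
50

Reasoning: |A∪B| = |A|+|B|-|A∩B| = 43+32-25 = 50.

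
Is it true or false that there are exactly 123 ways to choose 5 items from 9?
False

Explanation: C(9,5) = 126 ≠ 123.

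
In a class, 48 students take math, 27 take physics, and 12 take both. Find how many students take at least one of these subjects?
63

Explanation: |A∪B| = |A|+|B|-|A∩B| = 48+27-12 = 63.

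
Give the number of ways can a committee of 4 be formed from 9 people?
126

C(9,4) = 9! / (4! × (9-4)!)
         = 9! / (4! × 5!)
         = 126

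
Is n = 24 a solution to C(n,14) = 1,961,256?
Yes
C(24,14) = 24·23·22·21·20·19·18·17·16·15·14·13·12·11/14! = 170,978,946,685,747,200/87,178,291,200 = 1,961,256, which equals 1,961,256.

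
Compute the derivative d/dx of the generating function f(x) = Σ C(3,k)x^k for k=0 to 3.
Σ k·C(3,k)x^(k-1) for k=1 to 3

Working:
Term-by-term differentiation gives Σ k·C(3,k)x^{k-1} for k=1 to 3.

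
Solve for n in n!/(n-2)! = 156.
13

Explanation: n!/(n-2)! = n×(n-1), a product of 2 consecutive integers ≈ (n−0.5)^2. 156^(1/2) + 0.5 ≈ 13.0; check n = 13: 13×12 = 156 ✓. So n = 13.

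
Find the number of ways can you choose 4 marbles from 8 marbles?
70

Explanation: C(8,4) = 8! / (4! × (8-4)!)
         = 8! / (4! × 4!)
         = 70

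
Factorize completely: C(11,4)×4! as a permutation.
P(11,4)

Explanation: C(11,4)×4! = [11!/(4!(7)!)]×4! = 11!/(7)! = P(11,4) = 7,920.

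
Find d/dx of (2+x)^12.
Using the power rule: d/dx (2+x)^12 = 12(2+x)^{11}.

Answer: 12(2+x)^11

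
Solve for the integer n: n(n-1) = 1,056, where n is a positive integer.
33

n² − n − 1,056 = 0, so n = (1 ± √(1 + 4·1,056))/2 = (1 ± √4,225)/2 = (1 ± 65)/2, i.e. n = 33 or n = -32. Taking the positive root, n = 33 (check: 33×32 = 1,056).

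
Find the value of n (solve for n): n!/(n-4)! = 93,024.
19
n!/(n-4)! = n×(n-1)×(n-2)×(n-3), a product of 4 consecutive integers ≈ (n−1.5)^4. 93,024^(1/4) + 1.5 ≈ 19.0; check n = 19: 19×18×17×16 = 93,024 ✓. So n = 19.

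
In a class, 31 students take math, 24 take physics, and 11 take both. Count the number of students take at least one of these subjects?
|A∪B| = |A|+|B|-|A∩B| = 31+24-11 = 44.
Final answer: 44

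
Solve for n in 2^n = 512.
9

Explanation: 2^9 = 512, so n = 9.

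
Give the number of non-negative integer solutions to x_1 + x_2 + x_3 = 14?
120

Working:
C(14+3-1, 3-1) = 120.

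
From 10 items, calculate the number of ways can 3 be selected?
C(10,3) = 10! / (3! × (10-3)!)
         = 10! / (3! × 7!)
         = 120
Final answer: 120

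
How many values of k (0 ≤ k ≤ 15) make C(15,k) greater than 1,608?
6

Solution: Row 15 is unimodal and symmetric about k=15/2. C(15,4)=1,365 ≤ 1,608; C(15,5)=3,003 > 1,608; by symmetry C(15,k) > 1,608 for k = 5..10. That's 10 - 5 + 1 = 6 values.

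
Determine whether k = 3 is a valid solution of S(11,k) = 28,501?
Yes

Working:
S(11,3) = 3·S(10,3) + S(10,2) = 3·9,330 + 511 = 28,501, which equals 28,501.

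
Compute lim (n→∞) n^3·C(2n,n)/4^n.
∞

Working:
C(2n,n) ~ 4^n/√(πn), so n^3·C(2n,n)/4^n ~ n^(3 − 1/2)/√π → ∞.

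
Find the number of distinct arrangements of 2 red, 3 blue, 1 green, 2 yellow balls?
Multinomial: 8!/(2! × 3! × 1! × 2!) = 1,680.

Answer: 1,680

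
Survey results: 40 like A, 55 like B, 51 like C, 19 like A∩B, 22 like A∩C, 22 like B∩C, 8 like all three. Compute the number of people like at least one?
91

Working:
|A∪B∪C| = 40+55+51-19-22-22+8 = 91.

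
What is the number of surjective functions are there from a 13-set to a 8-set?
Onto functions = 8! × S(13,8)
First compute S(13,8) via recurrence:
Using the Stirling recurrence: S(n,k) = k·S(n-1,k) + S(n-1,k-1)
S(13,8) = 8·S(12,8) + S(12,7)
         = 8·159027 + 627396
         = 1272216 + 627396
         = 1,899,612
Then: 40320 × 1899612 = 76,592,355,840
Final answer: 76,592,355,840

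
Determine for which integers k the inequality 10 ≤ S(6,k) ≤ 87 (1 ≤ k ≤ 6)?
2, 4, 5

Working:
S(6,1)=1; S(6,2)=31; S(6,3)=90; S(6,4)=65; S(6,5)=15; S(6,6)=1. So valid k = 2, 4, 5.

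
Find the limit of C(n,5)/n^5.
1/120

C(n,5) ≈ n^5/5! for large n. Limit = 1/5! = 1/120.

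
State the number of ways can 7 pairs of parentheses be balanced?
429

Working:
Using the Catalan number formula: C_n = C(2n, n) / (n+1)
C_7 = C(14, 7) / (7+1)
     = 3432 / 8
     = 429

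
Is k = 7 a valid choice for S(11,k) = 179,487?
No

Reasoning: S(11,7) = 7·S(10,7) + S(10,6) = 7·5,880 + 22,827 = 63,987, which does not equal 179,487.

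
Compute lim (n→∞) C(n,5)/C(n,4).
∞
C(n,5)/C(n,4) = (n-4)/5 → ∞ as n → ∞.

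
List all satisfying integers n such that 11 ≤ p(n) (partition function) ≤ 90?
6, 7, 8, 9, 10, 11, 12

Tabulating p(n) via p(n) = p(n−1) + p(n−2) − p(n−5) − p(n−7) + …: p(5)=7; p(6)=11; p(7)=15; p(8)=22; p(9)=30; p(10)=42; p(11)=56; p(12)=77; p(13)=101. So valid n = 6, 7, 8, 9, 10, 11, 12.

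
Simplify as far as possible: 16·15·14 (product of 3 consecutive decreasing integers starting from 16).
3,360

Explanation: This is P(16,3) = 16!/(13)! = 3,360.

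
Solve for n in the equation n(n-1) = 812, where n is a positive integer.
29

Working:
n² − n − 812 = 0, so n = (1 ± √(1 + 4·812))/2 = (1 ± √3,249)/2 = (1 ± 57)/2, i.e. n = 29 or n = -28. Taking the positive root, n = 29 (check: 29×28 = 812).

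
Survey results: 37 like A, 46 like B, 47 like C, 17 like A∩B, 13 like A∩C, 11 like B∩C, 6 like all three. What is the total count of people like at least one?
95

|A∪B∪C| = 37+46+47-17-13-11+6 = 95.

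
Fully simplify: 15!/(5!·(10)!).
3,003

Working:
This is C(15,5) = 3,003.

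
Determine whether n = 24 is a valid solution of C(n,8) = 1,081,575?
No

Explanation: C(24,8) = 24·23·22·21·20·19·18·17/8! = 29,654,190,720/40,320 = 735,471, which does not equal 1,081,575.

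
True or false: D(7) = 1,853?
False
Derangements of 7 elements: D(7) = (7-1)·[D(6) + D(5)] = 6·[265 + 44] = 1,854.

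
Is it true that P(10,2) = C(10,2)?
False

P(10,2) = 90 but C(10,2) = 45; they differ by a factor of 2! = 2, so the statement does not hold.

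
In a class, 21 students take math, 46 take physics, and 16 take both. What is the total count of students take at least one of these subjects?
51

Working:
|A∪B| = |A|+|B|-|A∩B| = 21+46-16 = 51.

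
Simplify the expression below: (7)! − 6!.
4,320

Solution: (7)! − 6! = (7)·6! − 6! = (7−1)·6! = 6·6! = 4,320.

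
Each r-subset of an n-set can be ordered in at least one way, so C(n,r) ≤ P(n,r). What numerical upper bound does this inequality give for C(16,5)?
524,160

P(16,5) = 16·15·14·13·12 = 524,160, so C(16,5) ≤ 524,160. (The bound is loose by a factor of 5! = 120: C(16,5) = 524,160/120 = 4,368.)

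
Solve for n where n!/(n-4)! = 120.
n!/(n-4)! = n×(n-1)×(n-2)×(n-3), a product of 4 consecutive integers ≈ (n−1.5)^4. 120^(1/4) + 1.5 ≈ 4.8; check n = 5: 5×4×3×2 = 120 ✓. So n = 5.
Final answer: 5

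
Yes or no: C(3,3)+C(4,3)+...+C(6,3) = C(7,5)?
Hockey stick identity gives Σ = C(7,4) = 35; RHS C(7,5) = 21.

Answer: No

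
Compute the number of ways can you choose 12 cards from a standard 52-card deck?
C(52,12) = 206,379,406,870.
Final answer: 206,379,406,870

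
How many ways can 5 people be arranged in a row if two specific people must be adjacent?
48

Explanation: Treat pair as unit: (5-1)! arrangements × 2 internal orders = 48.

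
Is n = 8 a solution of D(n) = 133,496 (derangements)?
No

D(8) = (8-1)·[D(7) + D(6)] = 7·[1,854 + 265] = 14,833, which does not equal 133,496.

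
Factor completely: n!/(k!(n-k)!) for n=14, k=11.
C(14,11) = 364

Solution: This is the binomial coefficient C(14,11) = 364.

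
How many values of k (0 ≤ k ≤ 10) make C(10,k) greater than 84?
5

Explanation: Row 10 is unimodal and symmetric about k=10/2. C(10,2)=45 ≤ 84; C(10,3)=120 > 84; by symmetry C(10,k) > 84 for k = 3..7. That's 7 - 3 + 1 = 5 values.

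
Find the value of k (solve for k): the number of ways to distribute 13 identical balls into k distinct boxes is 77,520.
8
Stars and bars: the count is C(13+k−1, k−1), increasing in k. k=6: C(18,5) = 8,568, k=7: C(19,6) = 27,132, k=8: C(20,7) = 77,520 ✓. So k = 8.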